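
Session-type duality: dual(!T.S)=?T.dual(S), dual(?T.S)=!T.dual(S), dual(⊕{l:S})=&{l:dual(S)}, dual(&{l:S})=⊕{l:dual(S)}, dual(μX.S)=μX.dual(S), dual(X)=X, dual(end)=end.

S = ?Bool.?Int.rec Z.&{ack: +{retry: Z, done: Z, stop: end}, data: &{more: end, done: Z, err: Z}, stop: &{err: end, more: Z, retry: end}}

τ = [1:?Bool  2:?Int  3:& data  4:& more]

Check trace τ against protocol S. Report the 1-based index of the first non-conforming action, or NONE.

NONE

step 1: ?Bool  ✓  cont: ?Int.rec Z.…
step 2: ?Int  ✓  cont: rec Z.…
step 3: & data  ✓  cont: &{more: end, done: rec Z.…, err: rec Z.…}
step 4: & more  ✓  cont: end
all 4 steps conform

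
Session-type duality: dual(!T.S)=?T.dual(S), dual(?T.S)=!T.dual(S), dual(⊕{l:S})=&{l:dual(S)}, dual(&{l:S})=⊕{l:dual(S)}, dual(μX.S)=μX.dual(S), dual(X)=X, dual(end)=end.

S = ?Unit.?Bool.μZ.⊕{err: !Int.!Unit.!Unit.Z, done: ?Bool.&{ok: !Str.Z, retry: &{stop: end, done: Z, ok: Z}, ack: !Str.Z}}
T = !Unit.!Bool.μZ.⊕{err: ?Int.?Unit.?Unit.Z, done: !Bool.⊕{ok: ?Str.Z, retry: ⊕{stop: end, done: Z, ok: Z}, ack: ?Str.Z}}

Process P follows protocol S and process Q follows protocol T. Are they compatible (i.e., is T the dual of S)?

?Unit | !Unit  ✓
  ?Bool | !Bool  ✓
    μZ | μZ  ✓ (μ self-dual)
      ⊕{err,done} | ⊕{err,done}  ✗ choice polarity not flipped — not dual

NO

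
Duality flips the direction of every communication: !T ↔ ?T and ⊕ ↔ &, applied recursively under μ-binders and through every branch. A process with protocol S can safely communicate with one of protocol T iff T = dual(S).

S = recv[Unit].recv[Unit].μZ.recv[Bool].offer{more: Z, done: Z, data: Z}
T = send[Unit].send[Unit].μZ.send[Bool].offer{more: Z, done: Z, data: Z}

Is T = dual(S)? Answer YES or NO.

recv[Unit] | send[Unit]  match
  recv[Unit] | send[Unit]  match
    μZ | μZ  match (μ self-dual)
      recv[Bool] | send[Bool]  match
        offer{more,done,data} | offer{more,done,data}  ✗ choice polarity not flipped — not dual

NO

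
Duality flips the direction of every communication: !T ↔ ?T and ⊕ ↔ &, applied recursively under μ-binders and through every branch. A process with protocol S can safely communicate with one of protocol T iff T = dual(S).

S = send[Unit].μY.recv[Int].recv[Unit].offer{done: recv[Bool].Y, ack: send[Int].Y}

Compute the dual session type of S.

send[Unit] = recv[Unit]
  μY = μY  (rec unchanged)
    recv[Int] = send[Int]
      recv[Unit] = send[Unit]
        offer{done,ack} = select{done,ack}  (offer→select)
          [done]
            recv[Bool] = send[Bool]
              dual(Y) = Y
          [ack]
            send[Int] = recv[Int]
              dual(Y) = Y

recv[Unit].μY.send[Int].send[Unit].select{done: send[Bool].Y, ack: recv[Int].Y}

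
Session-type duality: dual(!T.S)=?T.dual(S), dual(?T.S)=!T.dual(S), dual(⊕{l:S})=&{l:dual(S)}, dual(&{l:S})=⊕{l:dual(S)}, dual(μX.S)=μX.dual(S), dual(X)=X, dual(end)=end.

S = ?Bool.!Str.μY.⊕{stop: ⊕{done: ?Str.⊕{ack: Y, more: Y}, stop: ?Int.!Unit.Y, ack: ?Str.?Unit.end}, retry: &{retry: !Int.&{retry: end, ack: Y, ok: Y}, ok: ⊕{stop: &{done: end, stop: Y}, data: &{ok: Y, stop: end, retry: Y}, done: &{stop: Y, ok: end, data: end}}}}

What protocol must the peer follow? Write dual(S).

!Bool.?Str.μY.&{stop: &{done: !Str.&{ack: Y, more: Y}, stop: !Int.?Unit.Y, ack: !Str.!Unit.end}, retry: ⊕{retry: ?Int.⊕{retry: end, ack: Y, ok: Y}, ok: &{stop: ⊕{done: end, stop: Y}, data: ⊕{ok: Y, stop: end, retry: Y}, done: ⊕{stop: Y, ok: end, data: end}}}}

?Bool = !Bool
  !Str = ?Str
    μY = μY  (binder kept)
      ⊕{stop,retry} = &{stop,retry}  (internal→external)
        [stop]
          ⊕{done,stop,ack} = &{done,stop,ack}  (internal→external)
            [done]
              ?Str = !Str
                ⊕{ack,more} = &{ack,more}  (internal→external)
                  [ack]
                    Y ↦ Y
                  [more]
                    Y ↦ Y
            [stop]
              ?Int = !Int
                !Unit = ?Unit
                  Y ↦ Y
            [ack]
              ?Str = !Str
                ?Unit = !Unit
                  end ↦ end
        [retry]
          &{retry,ok} = ⊕{retry,ok}  (external→internal)
            [retry]
              !Int = ?Int
                &{retry,ack,ok} = ⊕{retry,ack,ok}  (external→internal)
                  [retry]
                    end ↦ end
                  [ack]
                    Y ↦ Y
                  [ok]
                    Y ↦ Y
            [ok]
              ⊕{stop,data,done} = &{stop,data,done}  (internal→external)
                [stop]
                  &{done,stop} = ⊕{done,stop}  (external→internal)
                    [done]
                      end ↦ end
                    [stop]
                      Y ↦ Y
                [data]
                  &{ok,stop,retry} = ⊕{ok,stop,retry}  (external→internal)
                    [ok]
                      Y ↦ Y
                    [stop]
                      end ↦ end
                    [retry]
                      Y ↦ Y
                [done]
                  &{stop,ok,data} = ⊕{stop,ok,data}  (external→internal)
                    [stop]
                      Y ↦ Y
                    [ok]
                      end ↦ end
                    [data]
                      end ↦ end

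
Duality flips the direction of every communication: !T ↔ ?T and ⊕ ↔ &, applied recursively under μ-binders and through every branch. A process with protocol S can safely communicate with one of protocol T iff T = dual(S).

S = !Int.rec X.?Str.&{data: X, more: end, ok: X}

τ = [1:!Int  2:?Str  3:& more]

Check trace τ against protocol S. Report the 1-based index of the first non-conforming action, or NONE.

step 1: !Int  ✓  state: rec X.…
step 2: ?Str  ✓  state: &{data: rec X.…, more: end, ok: rec X.…}
step 3: & more  ✓  state: end
trace exhausted — no violation

NONE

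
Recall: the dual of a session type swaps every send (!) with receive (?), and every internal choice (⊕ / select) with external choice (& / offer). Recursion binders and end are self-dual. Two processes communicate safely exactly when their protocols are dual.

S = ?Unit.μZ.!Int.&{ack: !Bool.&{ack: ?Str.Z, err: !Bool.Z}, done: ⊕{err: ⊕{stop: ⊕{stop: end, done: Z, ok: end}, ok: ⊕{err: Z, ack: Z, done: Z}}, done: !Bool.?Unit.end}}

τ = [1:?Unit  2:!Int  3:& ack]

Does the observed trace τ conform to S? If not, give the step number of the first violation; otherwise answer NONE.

NONE

[1] ?Unit  ok  residual = μZ.…
[2] !Int  ok  residual = &{ack: !Bool.&{ack: ?Str.μZ.…, err: !Bool.μZ.…}, done: ⊕{err: ⊕{stop: ⊕{stop: end, done: μZ.…, ok: end}, ok: ⊕{err: μZ.…, ack: μZ.…, done: μZ.…}}, done: !Bool.?Unit.end}}
[3] & ack  ok  residual = !Bool.&{ack: ?Str.μZ.…, err: !Bool.μZ.…}
trace exhausted — no violation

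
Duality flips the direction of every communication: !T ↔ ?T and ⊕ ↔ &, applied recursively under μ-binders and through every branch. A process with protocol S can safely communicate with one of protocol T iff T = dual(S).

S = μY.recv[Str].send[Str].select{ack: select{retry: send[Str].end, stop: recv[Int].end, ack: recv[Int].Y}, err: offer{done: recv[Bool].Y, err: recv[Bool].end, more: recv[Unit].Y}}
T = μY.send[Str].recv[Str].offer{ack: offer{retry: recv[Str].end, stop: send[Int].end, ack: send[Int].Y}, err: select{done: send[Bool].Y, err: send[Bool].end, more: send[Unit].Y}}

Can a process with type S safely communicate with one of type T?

μY vs μY  match (rec unchanged)
  recv[Str] vs send[Str]  match
    send[Str] vs recv[Str]  match
      select{ack,err} vs offer{ack,err}  match labels match
        • ack:
          select{retry,stop,ack} vs offer{retry,stop,ack}  match labels match
            • retry:
              send[Str] vs recv[Str]  match
                end vs end  match
            • stop:
              recv[Int] vs send[Int]  match
                end vs end  match
            • ack:
              recv[Int] vs send[Int]  match
                Y vs Y  match
        • err:
          offer{done,err,more} vs select{done,err,more}  match labels match
            • done:
              recv[Bool] vs send[Bool]  match
                Y vs Y  match
            • err:
              recv[Bool] vs send[Bool]  match
                end vs end  match
            • more:
              recv[Unit] vs send[Unit]  match
                Y vs Y  match

YES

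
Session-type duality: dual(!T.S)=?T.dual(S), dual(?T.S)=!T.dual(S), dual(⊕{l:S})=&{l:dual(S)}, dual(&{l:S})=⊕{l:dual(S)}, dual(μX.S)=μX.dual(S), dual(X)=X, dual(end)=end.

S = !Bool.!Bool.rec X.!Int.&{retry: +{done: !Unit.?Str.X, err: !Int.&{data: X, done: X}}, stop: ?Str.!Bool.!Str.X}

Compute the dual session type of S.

!Bool ↦ ?Bool
  !Bool ↦ ?Bool
    rec X ↦ rec X  (μ self-dual)
      !Int ↦ ?Int
        &{retry,stop} ↦ +{retry,stop}  (&→⊕)
          • retry:
            +{done,err} ↦ &{done,err}  (⊕→&)
              • done:
                !Unit ↦ ?Unit
                  ?Str ↦ !Str
                    X ↦ X
              • err:
                !Int ↦ ?Int
                  &{data,done} ↦ +{data,done}  (&→⊕)
                    • data:
                      X ↦ X
                    • done:
                      X ↦ X
          • stop:
            ?Str ↦ !Str
              !Bool ↦ ?Bool
                !Str ↦ ?Str
                  X ↦ X

?Bool.?Bool.rec X.?Int.+{retry: &{done: ?Unit.!Str.X, err: ?Int.+{data: X, done: X}}, stop: !Str.?Bool.?Str.X}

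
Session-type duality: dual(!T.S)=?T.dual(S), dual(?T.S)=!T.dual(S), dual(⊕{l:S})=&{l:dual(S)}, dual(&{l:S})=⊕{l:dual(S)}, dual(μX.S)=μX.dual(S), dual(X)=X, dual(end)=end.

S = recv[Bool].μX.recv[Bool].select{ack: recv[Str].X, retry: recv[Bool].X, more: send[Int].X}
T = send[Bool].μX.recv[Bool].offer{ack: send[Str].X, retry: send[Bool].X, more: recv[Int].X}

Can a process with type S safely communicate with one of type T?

recv[Bool] vs send[Bool]  match
  μX vs μX  match (binder kept)
    recv[Bool] vs recv[Bool]  ✗ same direction on both sides — not dual

NO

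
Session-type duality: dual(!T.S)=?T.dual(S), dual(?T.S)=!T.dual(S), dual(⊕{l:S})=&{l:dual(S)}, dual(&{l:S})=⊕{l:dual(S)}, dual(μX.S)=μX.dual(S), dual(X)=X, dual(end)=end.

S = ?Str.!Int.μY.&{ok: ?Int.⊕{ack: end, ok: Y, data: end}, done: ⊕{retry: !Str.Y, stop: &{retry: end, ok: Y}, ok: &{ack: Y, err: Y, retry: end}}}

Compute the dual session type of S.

?Str → !Str
  !Int → ?Int
    μY → μY  (binder kept)
      &{ok,done} → ⊕{ok,done}  (offer→select)
        [ok]
          ?Int → !Int
            ⊕{ack,ok,data} → &{ack,ok,data}  (internal→external)
              [ack]
                dual(end) = end
              [ok]
                dual(Y) = Y
              [data]
                dual(end) = end
        [done]
          ⊕{retry,stop,ok} → &{retry,stop,ok}  (internal→external)
            [retry]
              !Str → ?Str
                dual(Y) = Y
            [stop]
              &{retry,ok} → ⊕{retry,ok}  (offer→select)
                [retry]
                  dual(end) = end
                [ok]
                  dual(Y) = Y
            [ok]
              &{ack,err,retry} → ⊕{ack,err,retry}  (offer→select)
                [ack]
                  dual(Y) = Y
                [err]
                  dual(Y) = Y
                [retry]
                  dual(end) = end

!Str.?Int.μY.⊕{ok: !Int.&{ack: end, ok: Y, data: end}, done: &{retry: ?Str.Y, stop: ⊕{retry: end, ok: Y}, ok: ⊕{ack: Y, err: Y, retry: end}}}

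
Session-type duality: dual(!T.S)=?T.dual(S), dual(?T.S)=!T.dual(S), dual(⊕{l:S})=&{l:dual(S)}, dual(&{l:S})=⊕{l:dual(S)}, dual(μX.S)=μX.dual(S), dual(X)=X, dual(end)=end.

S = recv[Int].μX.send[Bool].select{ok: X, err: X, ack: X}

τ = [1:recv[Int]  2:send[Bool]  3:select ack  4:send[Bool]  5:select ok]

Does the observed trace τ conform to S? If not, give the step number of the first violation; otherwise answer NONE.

NONE

[1] recv[Int]  ok  cont: μX.…
[2] send[Bool]  ok  cont: select{ok: μX.…, err: μX.…, ack: μX.…}
[3] select ack  ok  cont: μX.…
[4] send[Bool]  ok  cont: select{ok: μX.…, err: μX.…, ack: μX.…}
[5] select ok  ok  cont: μX.…
all 5 steps conform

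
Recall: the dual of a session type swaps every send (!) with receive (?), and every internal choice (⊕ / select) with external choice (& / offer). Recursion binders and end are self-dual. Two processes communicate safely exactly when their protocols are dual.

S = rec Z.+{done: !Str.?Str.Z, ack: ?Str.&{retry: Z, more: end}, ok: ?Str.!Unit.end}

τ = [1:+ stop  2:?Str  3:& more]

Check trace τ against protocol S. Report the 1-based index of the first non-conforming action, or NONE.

1

@1 got + stop, protocol expects + done or + ack or + ok  ✗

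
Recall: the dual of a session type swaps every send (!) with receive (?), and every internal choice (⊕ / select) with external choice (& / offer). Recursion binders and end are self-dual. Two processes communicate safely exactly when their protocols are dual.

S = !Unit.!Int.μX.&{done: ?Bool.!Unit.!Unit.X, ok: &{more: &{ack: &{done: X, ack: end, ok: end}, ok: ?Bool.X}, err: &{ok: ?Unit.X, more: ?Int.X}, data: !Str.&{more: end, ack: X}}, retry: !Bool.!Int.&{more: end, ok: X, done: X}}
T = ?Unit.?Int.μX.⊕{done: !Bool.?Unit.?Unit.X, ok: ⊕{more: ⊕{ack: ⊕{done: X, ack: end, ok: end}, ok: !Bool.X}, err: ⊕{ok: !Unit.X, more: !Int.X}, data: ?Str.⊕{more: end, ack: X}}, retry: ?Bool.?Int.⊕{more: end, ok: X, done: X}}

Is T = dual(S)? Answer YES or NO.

!Unit ‖ ?Unit  ✓
  !Int ‖ ?Int  ✓
    μX ‖ μX  ✓ (binder kept)
      &{done,ok,retry} ‖ ⊕{done,ok,retry}  ✓ label sets agree
        • done:
          ?Bool ‖ !Bool  ✓
            !Unit ‖ ?Unit  ✓
              !Unit ‖ ?Unit  ✓
                X ‖ X  ✓
        • ok:
          &{more,err,data} ‖ ⊕{more,err,data}  ✓ label sets agree
            • more:
              &{ack,ok} ‖ ⊕{ack,ok}  ✓ label sets agree
                • ack:
                  &{done,ack,ok} ‖ ⊕{done,ack,ok}  ✓ label sets agree
                    • done:
                      X ‖ X  ✓
                    • ack:
                      end ‖ end  ✓
                    • ok:
                      end ‖ end  ✓
                • ok:
                  ?Bool ‖ !Bool  ✓
                    X ‖ X  ✓
            • err:
              &{ok,more} ‖ ⊕{ok,more}  ✓ label sets agree
                • ok:
                  ?Unit ‖ !Unit  ✓
                    X ‖ X  ✓
                • more:
                  ?Int ‖ !Int  ✓
                    X ‖ X  ✓
            • data:
              !Str ‖ ?Str  ✓
                &{more,ack} ‖ ⊕{more,ack}  ✓ label sets agree
                  • more:
                    end ‖ end  ✓
                  • ack:
                    X ‖ X  ✓
        • retry:
          !Bool ‖ ?Bool  ✓
            !Int ‖ ?Int  ✓
              &{more,ok,done} ‖ ⊕{more,ok,done}  ✓ label sets agree
                • more:
                  end ‖ end  ✓
                • ok:
                  X ‖ X  ✓
                • done:
                  X ‖ X  ✓

YES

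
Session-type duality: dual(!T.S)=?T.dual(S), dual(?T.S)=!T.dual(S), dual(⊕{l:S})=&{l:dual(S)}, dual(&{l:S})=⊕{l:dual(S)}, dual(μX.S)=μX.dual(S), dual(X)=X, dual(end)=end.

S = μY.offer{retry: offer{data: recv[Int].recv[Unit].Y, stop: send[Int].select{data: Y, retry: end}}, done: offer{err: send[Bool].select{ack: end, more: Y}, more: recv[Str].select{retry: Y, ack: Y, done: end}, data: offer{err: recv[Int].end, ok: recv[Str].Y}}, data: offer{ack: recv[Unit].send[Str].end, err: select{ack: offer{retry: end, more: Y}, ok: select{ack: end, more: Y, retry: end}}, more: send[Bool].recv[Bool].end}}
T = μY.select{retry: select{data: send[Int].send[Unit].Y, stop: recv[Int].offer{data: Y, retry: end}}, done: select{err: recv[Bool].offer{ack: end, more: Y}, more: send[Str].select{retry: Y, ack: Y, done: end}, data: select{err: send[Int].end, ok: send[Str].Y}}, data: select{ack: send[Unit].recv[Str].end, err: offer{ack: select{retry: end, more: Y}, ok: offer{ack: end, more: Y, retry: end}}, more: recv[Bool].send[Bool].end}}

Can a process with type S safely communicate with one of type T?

μY | μY  match (rec unchanged)
  offer{retry,done,data} | select{retry,done,data}  match labels match
    case retry:
      offer{data,stop} | select{data,stop}  match labels match
        case data:
          recv[Int] | send[Int]  match
            recv[Unit] | send[Unit]  match
              Y | Y  match
        case stop:
          send[Int] | recv[Int]  match
            select{data,retry} | offer{data,retry}  match labels match
              case data:
                Y | Y  match
              case retry:
                end | end  match
    case done:
      offer{err,more,data} | select{err,more,data}  match labels match
        case err:
          send[Bool] | recv[Bool]  match
            select{ack,more} | offer{ack,more}  match labels match
              case ack:
                end | end  match
              case more:
                Y | Y  match
        case more:
          recv[Str] | send[Str]  match
            select{retry,ack,done} | select{retry,ack,done}  ✗ choice polarity not flipped — not dual

NO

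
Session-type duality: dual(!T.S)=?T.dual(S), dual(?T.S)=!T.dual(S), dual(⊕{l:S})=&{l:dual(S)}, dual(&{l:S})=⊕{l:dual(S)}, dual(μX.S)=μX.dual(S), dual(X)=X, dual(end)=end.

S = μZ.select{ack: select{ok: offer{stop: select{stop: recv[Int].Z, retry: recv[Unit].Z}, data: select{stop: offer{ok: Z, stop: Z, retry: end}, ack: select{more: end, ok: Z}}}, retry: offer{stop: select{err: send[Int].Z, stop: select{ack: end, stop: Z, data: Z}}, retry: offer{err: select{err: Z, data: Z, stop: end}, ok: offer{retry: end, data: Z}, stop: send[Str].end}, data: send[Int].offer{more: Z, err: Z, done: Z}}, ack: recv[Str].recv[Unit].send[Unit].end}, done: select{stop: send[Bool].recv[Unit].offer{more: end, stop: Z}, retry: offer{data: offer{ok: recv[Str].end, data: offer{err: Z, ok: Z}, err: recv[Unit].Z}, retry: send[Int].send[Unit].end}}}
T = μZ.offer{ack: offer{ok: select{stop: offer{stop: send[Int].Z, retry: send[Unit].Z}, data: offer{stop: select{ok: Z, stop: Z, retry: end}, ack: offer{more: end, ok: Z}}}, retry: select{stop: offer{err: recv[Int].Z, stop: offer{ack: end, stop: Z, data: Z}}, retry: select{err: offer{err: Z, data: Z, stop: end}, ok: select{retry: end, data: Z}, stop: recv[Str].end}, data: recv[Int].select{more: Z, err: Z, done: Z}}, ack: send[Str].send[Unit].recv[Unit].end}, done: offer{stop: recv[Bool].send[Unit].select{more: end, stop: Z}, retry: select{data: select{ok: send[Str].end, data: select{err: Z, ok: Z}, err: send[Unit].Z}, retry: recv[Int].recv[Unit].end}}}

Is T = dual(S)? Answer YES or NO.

YES

μZ ‖ μZ  ✓ (rec unchanged)
  select{ack,done} ‖ offer{ack,done}  ✓ labels match
    case ack:
      select{ok,retry,ack} ‖ offer{ok,retry,ack}  ✓ labels match
        case ok:
          offer{stop,data} ‖ select{stop,data}  ✓ labels match
            case stop:
              select{stop,retry} ‖ offer{stop,retry}  ✓ labels match
                case stop:
                  recv[Int] ‖ send[Int]  ✓
                    Z ‖ Z  ✓
                case retry:
                  recv[Unit] ‖ send[Unit]  ✓
                    Z ‖ Z  ✓
            case data:
              select{stop,ack} ‖ offer{stop,ack}  ✓ labels match
                case stop:
                  offer{ok,stop,retry} ‖ select{ok,stop,retry}  ✓ labels match
                    case ok:
                      Z ‖ Z  ✓
                    case stop:
                      Z ‖ Z  ✓
                    case retry:
                      end ‖ end  ✓
                case ack:
                  select{more,ok} ‖ offer{more,ok}  ✓ labels match
                    case more:
                      end ‖ end  ✓
                    case ok:
                      Z ‖ Z  ✓
        case retry:
          offer{stop,retry,data} ‖ select{stop,retry,data}  ✓ labels match
            case stop:
              select{err,stop} ‖ offer{err,stop}  ✓ labels match
                case err:
                  send[Int] ‖ recv[Int]  ✓
                    Z ‖ Z  ✓
                case stop:
                  select{ack,stop,data} ‖ offer{ack,stop,data}  ✓ labels match
                    case ack:
                      end ‖ end  ✓
                    case stop:
                      Z ‖ Z  ✓
                    case data:
                      Z ‖ Z  ✓
            case retry:
              offer{err,ok,stop} ‖ select{err,ok,stop}  ✓ labels match
                case err:
                  select{err,data,stop} ‖ offer{err,data,stop}  ✓ labels match
                    case err:
                      Z ‖ Z  ✓
                    case data:
                      Z ‖ Z  ✓
                    case stop:
                      end ‖ end  ✓
                case ok:
                  offer{retry,data} ‖ select{retry,data}  ✓ labels match
                    case retry:
                      end ‖ end  ✓
                    case data:
                      Z ‖ Z  ✓
                case stop:
                  send[Str] ‖ recv[Str]  ✓
                    end ‖ end  ✓
            case data:
              send[Int] ‖ recv[Int]  ✓
                offer{more,err,done} ‖ select{more,err,done}  ✓ labels match
                  case more:
                    Z ‖ Z  ✓
                  case err:
                    Z ‖ Z  ✓
                  case done:
                    Z ‖ Z  ✓
        case ack:
          recv[Str] ‖ send[Str]  ✓
            recv[Unit] ‖ send[Unit]  ✓
              send[Unit] ‖ recv[Unit]  ✓
                end ‖ end  ✓
    case done:
      select{stop,retry} ‖ offer{stop,retry}  ✓ labels match
        case stop:
          send[Bool] ‖ recv[Bool]  ✓
            recv[Unit] ‖ send[Unit]  ✓
              offer{more,stop} ‖ select{more,stop}  ✓ labels match
                case more:
                  end ‖ end  ✓
                case stop:
                  Z ‖ Z  ✓
        case retry:
          offer{data,retry} ‖ select{data,retry}  ✓ labels match
            case data:
              offer{ok,data,err} ‖ select{ok,data,err}  ✓ labels match
                case ok:
                  recv[Str] ‖ send[Str]  ✓
                    end ‖ end  ✓
                case data:
                  offer{err,ok} ‖ select{err,ok}  ✓ labels match
                    case err:
                      Z ‖ Z  ✓
                    case ok:
                      Z ‖ Z  ✓
                case err:
                  recv[Unit] ‖ send[Unit]  ✓
                    Z ‖ Z  ✓
            case retry:
              send[Int] ‖ recv[Int]  ✓
                send[Unit] ‖ recv[Unit]  ✓
                  end ‖ end  ✓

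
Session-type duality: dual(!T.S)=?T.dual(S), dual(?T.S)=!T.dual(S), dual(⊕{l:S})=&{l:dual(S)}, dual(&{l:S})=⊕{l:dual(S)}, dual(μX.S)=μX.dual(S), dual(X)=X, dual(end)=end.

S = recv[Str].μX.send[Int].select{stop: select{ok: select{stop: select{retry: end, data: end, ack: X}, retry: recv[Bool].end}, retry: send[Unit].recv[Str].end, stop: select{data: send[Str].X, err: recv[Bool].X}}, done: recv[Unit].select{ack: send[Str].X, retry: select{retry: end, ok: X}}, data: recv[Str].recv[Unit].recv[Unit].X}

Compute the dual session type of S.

recv[Str] → send[Str]
  μX → μX  (binder kept)
    send[Int] → recv[Int]
      select{stop,done,data} → offer{stop,done,data}  (internal→external)
        case stop:
          select{ok,retry,stop} → offer{ok,retry,stop}  (internal→external)
            case ok:
              select{stop,retry} → offer{stop,retry}  (internal→external)
                case stop:
                  select{retry,data,ack} → offer{retry,data,ack}  (internal→external)
                    case retry:
                      dual(end) = end
                    case data:
                      dual(end) = end
                    case ack:
                      dual(X) = X
                case retry:
                  recv[Bool] → send[Bool]
                    dual(end) = end
            case retry:
              send[Unit] → recv[Unit]
                recv[Str] → send[Str]
                  dual(end) = end
            case stop:
              select{data,err} → offer{data,err}  (internal→external)
                case data:
                  send[Str] → recv[Str]
                    dual(X) = X
                case err:
                  recv[Bool] → send[Bool]
                    dual(X) = X
        case done:
          recv[Unit] → send[Unit]
            select{ack,retry} → offer{ack,retry}  (internal→external)
              case ack:
                send[Str] → recv[Str]
                  dual(X) = X
              case retry:
                select{retry,ok} → offer{retry,ok}  (internal→external)
                  case retry:
                    dual(end) = end
                  case ok:
                    dual(X) = X
        case data:
          recv[Str] → send[Str]
            recv[Unit] → send[Unit]
              recv[Unit] → send[Unit]
                dual(X) = X

send[Str].μX.recv[Int].offer{stop: offer{ok: offer{stop: offer{retry: end, data: end, ack: X}, retry: send[Bool].end}, retry: recv[Unit].send[Str].end, stop: offer{data: recv[Str].X, err: send[Bool].X}}, done: send[Unit].offer{ack: recv[Str].X, retry: offer{retry: end, ok: X}}, data: send[Str].send[Unit].send[Unit].X}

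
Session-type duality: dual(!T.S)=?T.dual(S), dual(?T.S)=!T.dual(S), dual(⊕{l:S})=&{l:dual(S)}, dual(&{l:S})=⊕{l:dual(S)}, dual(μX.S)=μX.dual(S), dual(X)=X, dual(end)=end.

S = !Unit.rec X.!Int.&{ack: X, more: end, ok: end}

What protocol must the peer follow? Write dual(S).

?Unit.rec X.?Int.+{ack: X, more: end, ok: end}

!Unit → ?Unit
  rec X → rec X  (μ self-dual)
    !Int → ?Int
      &{ack,more,ok} → +{ack,more,ok}  (&→⊕)
        • ack:
          X self-dual
        • more:
          end self-dual
        • ok:
          end self-dual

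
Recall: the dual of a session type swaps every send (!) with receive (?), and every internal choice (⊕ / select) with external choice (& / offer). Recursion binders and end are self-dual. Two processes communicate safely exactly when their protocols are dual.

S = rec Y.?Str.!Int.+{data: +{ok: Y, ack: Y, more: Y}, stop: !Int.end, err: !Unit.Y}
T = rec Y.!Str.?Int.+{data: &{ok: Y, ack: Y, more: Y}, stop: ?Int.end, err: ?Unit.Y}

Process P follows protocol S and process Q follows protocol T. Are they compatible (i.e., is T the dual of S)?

rec Y | rec Y  ok (binder kept)
  ?Str | !Str  ok
    !Int | ?Int  ok
      +{data,stop,err} | +{data,stop,err}  ✗ choice polarity not flipped — not dual

NO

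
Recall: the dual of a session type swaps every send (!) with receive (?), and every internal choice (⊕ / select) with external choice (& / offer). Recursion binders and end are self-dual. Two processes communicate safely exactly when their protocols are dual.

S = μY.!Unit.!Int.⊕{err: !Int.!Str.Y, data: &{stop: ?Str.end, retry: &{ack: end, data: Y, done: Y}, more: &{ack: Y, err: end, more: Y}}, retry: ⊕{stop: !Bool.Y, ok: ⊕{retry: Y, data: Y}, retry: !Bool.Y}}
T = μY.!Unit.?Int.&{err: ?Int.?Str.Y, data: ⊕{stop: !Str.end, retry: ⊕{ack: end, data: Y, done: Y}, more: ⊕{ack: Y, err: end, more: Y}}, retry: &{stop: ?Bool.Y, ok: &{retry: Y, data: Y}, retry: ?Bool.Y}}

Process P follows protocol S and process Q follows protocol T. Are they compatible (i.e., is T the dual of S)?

μY ‖ μY  ok (rec unchanged)
  !Unit ‖ !Unit  ✗ same direction on both sides — not dual

NO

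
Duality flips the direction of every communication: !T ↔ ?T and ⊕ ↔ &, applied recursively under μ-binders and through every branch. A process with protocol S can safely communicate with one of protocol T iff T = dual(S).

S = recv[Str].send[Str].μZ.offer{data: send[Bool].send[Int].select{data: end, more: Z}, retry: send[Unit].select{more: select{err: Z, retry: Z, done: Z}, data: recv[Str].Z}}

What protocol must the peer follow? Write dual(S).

recv[Str] = send[Str]
  send[Str] = recv[Str]
    μZ = μZ  (rec unchanged)
      offer{data,retry} = select{data,retry}  (&→⊕)
        case data:
          send[Bool] = recv[Bool]
            send[Int] = recv[Int]
              select{data,more} = offer{data,more}  (⊕→&)
                case data:
                  end self-dual
                case more:
                  Z self-dual
        case retry:
          send[Unit] = recv[Unit]
            select{more,data} = offer{more,data}  (⊕→&)
              case more:
                select{err,retry,done} = offer{err,retry,done}  (⊕→&)
                  case err:
                    Z self-dual
                  case retry:
                    Z self-dual
                  case done:
                    Z self-dual
              case data:
                recv[Str] = send[Str]
                  Z self-dual

send[Str].recv[Str].μZ.select{data: recv[Bool].recv[Int].offer{data: end, more: Z}, retry: recv[Unit].offer{more: offer{err: Z, retry: Z, done: Z}, data: send[Str].Z}}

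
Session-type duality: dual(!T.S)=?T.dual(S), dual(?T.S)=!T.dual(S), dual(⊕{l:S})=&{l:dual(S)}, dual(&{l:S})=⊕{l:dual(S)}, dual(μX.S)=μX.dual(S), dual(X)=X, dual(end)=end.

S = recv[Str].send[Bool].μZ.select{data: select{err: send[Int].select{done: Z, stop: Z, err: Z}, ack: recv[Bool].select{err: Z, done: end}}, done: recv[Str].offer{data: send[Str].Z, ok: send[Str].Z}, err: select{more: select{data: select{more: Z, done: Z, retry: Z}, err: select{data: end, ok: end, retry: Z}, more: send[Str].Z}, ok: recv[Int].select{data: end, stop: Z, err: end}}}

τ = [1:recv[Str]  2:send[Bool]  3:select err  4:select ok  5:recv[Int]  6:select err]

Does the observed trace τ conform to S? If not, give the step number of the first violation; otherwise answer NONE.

step 1: recv[Str]  ok  cont: send[Bool].μZ.…
step 2: send[Bool]  ok  cont: μZ.…
step 3: select err  ok  cont: select{more: select{data: select{more: μZ.…, done: μZ.…, retry: μZ.…}, err: select{data: end, ok: end, retry: μZ.…}, more: send[Str].μZ.…}, ok: recv[Int].select{data: end, stop: μZ.…, err: end}}
step 4: select ok  ok  cont: recv[Int].select{data: end, stop: μZ.…, err: end}
step 5: recv[Int]  ok  cont: select{data: end, stop: μZ.…, err: end}
step 6: select err  ok  cont: end
trace exhausted — no violation

NONE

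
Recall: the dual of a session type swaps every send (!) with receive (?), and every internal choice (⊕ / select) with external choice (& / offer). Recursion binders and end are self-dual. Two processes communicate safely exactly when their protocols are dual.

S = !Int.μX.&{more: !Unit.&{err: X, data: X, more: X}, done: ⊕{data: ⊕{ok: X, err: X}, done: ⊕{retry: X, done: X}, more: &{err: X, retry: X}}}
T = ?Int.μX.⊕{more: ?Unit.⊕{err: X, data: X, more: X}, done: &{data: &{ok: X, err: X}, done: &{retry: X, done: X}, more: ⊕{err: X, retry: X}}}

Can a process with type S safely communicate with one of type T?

!Int ‖ ?Int  ✓
  μX ‖ μX  ✓ (binder kept)
    &{more,done} ‖ ⊕{more,done}  ✓ labels match
      case more:
        !Unit ‖ ?Unit  ✓
          &{err,data,more} ‖ ⊕{err,data,more}  ✓ labels match
            case err:
              X ‖ X  ✓
            case data:
              X ‖ X  ✓
            case more:
              X ‖ X  ✓
      case done:
        ⊕{data,done,more} ‖ &{data,done,more}  ✓ labels match
          case data:
            ⊕{ok,err} ‖ &{ok,err}  ✓ labels match
              case ok:
                X ‖ X  ✓
              case err:
                X ‖ X  ✓
          case done:
            ⊕{retry,done} ‖ &{retry,done}  ✓ labels match
              case retry:
                X ‖ X  ✓
              case done:
                X ‖ X  ✓
          case more:
            &{err,retry} ‖ ⊕{err,retry}  ✓ labels match
              case err:
                X ‖ X  ✓
              case retry:
                X ‖ X  ✓

YES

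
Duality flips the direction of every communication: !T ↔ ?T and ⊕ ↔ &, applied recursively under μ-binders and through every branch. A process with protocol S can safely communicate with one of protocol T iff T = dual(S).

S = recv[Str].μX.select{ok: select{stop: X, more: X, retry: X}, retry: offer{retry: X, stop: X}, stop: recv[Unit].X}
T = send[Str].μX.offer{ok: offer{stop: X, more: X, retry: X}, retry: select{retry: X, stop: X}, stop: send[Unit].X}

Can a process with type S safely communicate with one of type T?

YES

recv[Str] | send[Str]  ok
  μX | μX  ok (μ self-dual)
    select{ok,retry,stop} | offer{ok,retry,stop}  ok label sets agree
      • ok:
        select{stop,more,retry} | offer{stop,more,retry}  ok label sets agree
          • stop:
            X | X  ok
          • more:
            X | X  ok
          • retry:
            X | X  ok
      • retry:
        offer{retry,stop} | select{retry,stop}  ok label sets agree
          • retry:
            X | X  ok
          • stop:
            X | X  ok
      • stop:
        recv[Unit] | send[Unit]  ok
          X | X  ok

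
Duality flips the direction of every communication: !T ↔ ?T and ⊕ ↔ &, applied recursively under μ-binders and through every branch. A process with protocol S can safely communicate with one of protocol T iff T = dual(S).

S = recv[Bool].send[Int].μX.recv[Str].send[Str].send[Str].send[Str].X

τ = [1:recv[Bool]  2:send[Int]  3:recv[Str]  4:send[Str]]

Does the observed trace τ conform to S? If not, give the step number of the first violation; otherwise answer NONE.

NONE

step 1: recv[Bool]  ok  state: send[Int].μX.…
step 2: send[Int]  ok  state: μX.…
step 3: recv[Str]  ok  state: send[Str].send[Str].send[Str].μX.…
step 4: send[Str]  ok  state: send[Str].send[Str].μX.…
all 4 steps conform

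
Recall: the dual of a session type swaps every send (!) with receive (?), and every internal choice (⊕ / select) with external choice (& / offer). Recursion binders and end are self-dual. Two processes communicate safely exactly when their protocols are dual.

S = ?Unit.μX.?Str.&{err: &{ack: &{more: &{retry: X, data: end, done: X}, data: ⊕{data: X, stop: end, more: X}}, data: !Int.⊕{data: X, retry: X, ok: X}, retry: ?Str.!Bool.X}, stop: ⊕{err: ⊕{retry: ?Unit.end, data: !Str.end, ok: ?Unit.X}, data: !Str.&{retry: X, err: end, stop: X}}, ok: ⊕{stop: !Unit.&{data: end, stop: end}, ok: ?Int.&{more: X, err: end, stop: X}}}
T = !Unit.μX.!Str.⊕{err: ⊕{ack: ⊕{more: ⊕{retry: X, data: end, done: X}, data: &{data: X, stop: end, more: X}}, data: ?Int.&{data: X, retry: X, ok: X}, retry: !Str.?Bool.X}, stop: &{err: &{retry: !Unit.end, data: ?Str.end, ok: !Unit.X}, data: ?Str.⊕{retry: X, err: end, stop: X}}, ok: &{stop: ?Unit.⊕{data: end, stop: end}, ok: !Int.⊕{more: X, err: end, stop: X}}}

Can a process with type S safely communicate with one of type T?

YES

?Unit ‖ !Unit  ok
  μX ‖ μX  ok (rec unchanged)
    ?Str ‖ !Str  ok
      &{err,stop,ok} ‖ ⊕{err,stop,ok}  ok label sets agree
        [err]
          &{ack,data,retry} ‖ ⊕{ack,data,retry}  ok label sets agree
            [ack]
              &{more,data} ‖ ⊕{more,data}  ok label sets agree
                [more]
                  &{retry,data,done} ‖ ⊕{retry,data,done}  ok label sets agree
                    [retry]
                      X ‖ X  ok
                    [data]
                      end ‖ end  ok
                    [done]
                      X ‖ X  ok
                [data]
                  ⊕{data,stop,more} ‖ &{data,stop,more}  ok label sets agree
                    [data]
                      X ‖ X  ok
                    [stop]
                      end ‖ end  ok
                    [more]
                      X ‖ X  ok
            [data]
              !Int ‖ ?Int  ok
                ⊕{data,retry,ok} ‖ &{data,retry,ok}  ok label sets agree
                  [data]
                    X ‖ X  ok
                  [retry]
                    X ‖ X  ok
                  [ok]
                    X ‖ X  ok
            [retry]
              ?Str ‖ !Str  ok
                !Bool ‖ ?Bool  ok
                  X ‖ X  ok
        [stop]
          ⊕{err,data} ‖ &{err,data}  ok label sets agree
            [err]
              ⊕{retry,data,ok} ‖ &{retry,data,ok}  ok label sets agree
                [retry]
                  ?Unit ‖ !Unit  ok
                    end ‖ end  ok
                [data]
                  !Str ‖ ?Str  ok
                    end ‖ end  ok
                [ok]
                  ?Unit ‖ !Unit  ok
                    X ‖ X  ok
            [data]
              !Str ‖ ?Str  ok
                &{retry,err,stop} ‖ ⊕{retry,err,stop}  ok label sets agree
                  [retry]
                    X ‖ X  ok
                  [err]
                    end ‖ end  ok
                  [stop]
                    X ‖ X  ok
        [ok]
          ⊕{stop,ok} ‖ &{stop,ok}  ok label sets agree
            [stop]
              !Unit ‖ ?Unit  ok
                &{data,stop} ‖ ⊕{data,stop}  ok label sets agree
                  [data]
                    end ‖ end  ok
                  [stop]
                    end ‖ end  ok
            [ok]
              ?Int ‖ !Int  ok
                &{more,err,stop} ‖ ⊕{more,err,stop}  ok label sets agree
                  [more]
                    X ‖ X  ok
                  [err]
                    end ‖ end  ok
                  [stop]
                    X ‖ X  ok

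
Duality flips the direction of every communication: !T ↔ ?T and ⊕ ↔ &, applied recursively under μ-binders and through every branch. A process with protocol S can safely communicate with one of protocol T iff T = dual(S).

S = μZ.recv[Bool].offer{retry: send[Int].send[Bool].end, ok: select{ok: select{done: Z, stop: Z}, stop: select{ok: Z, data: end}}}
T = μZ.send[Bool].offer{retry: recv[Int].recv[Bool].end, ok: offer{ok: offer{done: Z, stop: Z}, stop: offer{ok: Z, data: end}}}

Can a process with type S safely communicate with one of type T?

NO

μZ | μZ  ok (μ self-dual)
  recv[Bool] | send[Bool]  ok
    offer{retry,ok} | offer{retry,ok}  ✗ choice polarity not flipped — not dual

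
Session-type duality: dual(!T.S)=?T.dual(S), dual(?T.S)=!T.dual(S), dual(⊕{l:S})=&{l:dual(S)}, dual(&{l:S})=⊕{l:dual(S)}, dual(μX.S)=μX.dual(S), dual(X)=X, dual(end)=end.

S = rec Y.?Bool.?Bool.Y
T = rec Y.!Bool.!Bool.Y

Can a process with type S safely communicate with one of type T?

rec Y | rec Y  match (rec unchanged)
  ?Bool | !Bool  match
    ?Bool | !Bool  match
      Y | Y  match

YES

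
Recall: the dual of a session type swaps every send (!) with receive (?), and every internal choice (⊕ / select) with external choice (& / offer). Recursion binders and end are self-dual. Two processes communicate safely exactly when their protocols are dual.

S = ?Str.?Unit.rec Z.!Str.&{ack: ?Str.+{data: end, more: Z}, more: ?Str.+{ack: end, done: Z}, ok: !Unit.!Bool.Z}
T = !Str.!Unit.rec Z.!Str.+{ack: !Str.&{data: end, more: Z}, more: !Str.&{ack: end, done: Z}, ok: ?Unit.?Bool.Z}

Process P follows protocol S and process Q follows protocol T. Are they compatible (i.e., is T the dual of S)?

?Str vs !Str  ✓
  ?Unit vs !Unit  ✓
    rec Z vs rec Z  ✓ (rec unchanged)
      !Str vs !Str  ✗ same direction on both sides — not dual

NO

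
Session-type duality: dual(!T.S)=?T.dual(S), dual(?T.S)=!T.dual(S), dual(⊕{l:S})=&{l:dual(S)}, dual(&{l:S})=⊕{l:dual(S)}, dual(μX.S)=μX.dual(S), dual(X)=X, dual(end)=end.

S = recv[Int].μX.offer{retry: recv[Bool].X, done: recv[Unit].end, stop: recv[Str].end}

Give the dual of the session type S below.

send[Int].μX.select{retry: send[Bool].X, done: send[Unit].end, stop: send[Str].end}

recv[Int] = send[Int]
  μX = μX  (binder kept)
    offer{retry,done,stop} = select{retry,done,stop}  (offer→select)
      [retry]
        recv[Bool] = send[Bool]
          X self-dual
      [done]
        recv[Unit] = send[Unit]
          end self-dual
      [stop]
        recv[Str] = send[Str]
          end self-dual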